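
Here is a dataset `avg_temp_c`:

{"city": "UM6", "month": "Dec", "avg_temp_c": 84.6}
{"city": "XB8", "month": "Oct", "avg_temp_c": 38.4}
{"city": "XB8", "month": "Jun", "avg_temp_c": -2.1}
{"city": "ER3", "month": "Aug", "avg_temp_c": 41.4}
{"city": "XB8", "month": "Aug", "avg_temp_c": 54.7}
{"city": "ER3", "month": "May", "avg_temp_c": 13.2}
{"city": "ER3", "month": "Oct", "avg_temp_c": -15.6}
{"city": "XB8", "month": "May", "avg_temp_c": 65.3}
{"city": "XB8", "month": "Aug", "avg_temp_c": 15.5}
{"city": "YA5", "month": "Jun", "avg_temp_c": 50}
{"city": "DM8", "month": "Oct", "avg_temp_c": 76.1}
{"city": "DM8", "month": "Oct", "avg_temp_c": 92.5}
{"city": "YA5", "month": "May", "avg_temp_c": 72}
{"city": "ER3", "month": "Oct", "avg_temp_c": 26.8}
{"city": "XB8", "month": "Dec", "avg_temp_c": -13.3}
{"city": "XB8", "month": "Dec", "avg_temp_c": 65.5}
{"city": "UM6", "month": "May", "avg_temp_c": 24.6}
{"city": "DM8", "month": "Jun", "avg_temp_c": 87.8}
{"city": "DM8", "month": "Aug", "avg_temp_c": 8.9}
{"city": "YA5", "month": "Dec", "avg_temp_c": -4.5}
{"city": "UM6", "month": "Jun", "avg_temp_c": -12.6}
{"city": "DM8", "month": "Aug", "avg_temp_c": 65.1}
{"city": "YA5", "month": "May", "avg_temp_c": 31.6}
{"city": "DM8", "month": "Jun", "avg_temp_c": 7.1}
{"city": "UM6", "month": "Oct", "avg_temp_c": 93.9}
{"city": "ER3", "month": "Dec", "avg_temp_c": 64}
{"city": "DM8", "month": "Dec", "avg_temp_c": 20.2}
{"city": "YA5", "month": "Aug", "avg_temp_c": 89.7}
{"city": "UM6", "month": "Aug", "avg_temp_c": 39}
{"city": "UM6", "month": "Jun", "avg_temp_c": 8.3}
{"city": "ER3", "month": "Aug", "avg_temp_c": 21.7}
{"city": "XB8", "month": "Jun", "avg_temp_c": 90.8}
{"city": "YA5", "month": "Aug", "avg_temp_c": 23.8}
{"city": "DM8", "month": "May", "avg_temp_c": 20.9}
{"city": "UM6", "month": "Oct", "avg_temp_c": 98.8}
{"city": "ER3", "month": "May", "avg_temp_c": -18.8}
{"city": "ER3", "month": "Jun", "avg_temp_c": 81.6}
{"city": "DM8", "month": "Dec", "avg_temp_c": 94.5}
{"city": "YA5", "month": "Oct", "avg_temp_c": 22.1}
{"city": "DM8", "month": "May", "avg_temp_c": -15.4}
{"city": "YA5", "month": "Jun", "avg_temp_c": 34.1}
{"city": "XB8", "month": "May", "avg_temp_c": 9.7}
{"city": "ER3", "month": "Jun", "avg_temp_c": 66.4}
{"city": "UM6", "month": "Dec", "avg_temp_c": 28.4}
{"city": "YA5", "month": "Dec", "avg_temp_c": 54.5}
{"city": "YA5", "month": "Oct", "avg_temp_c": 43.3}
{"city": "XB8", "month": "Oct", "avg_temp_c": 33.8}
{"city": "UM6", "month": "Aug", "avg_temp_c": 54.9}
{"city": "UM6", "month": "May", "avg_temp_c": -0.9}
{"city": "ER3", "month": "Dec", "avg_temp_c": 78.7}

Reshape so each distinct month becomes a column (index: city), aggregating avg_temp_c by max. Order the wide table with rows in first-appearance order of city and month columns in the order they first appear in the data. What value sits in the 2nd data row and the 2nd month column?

38.4

With rows in first-appearance order of city, row 2 is city=XB8. month columns in first-appearance order: Dec, Oct, Jun, Aug, May; column 2 is Oct.
Long rows with city=XB8, month=Oct: max(38.4, 33.8) = 38.4.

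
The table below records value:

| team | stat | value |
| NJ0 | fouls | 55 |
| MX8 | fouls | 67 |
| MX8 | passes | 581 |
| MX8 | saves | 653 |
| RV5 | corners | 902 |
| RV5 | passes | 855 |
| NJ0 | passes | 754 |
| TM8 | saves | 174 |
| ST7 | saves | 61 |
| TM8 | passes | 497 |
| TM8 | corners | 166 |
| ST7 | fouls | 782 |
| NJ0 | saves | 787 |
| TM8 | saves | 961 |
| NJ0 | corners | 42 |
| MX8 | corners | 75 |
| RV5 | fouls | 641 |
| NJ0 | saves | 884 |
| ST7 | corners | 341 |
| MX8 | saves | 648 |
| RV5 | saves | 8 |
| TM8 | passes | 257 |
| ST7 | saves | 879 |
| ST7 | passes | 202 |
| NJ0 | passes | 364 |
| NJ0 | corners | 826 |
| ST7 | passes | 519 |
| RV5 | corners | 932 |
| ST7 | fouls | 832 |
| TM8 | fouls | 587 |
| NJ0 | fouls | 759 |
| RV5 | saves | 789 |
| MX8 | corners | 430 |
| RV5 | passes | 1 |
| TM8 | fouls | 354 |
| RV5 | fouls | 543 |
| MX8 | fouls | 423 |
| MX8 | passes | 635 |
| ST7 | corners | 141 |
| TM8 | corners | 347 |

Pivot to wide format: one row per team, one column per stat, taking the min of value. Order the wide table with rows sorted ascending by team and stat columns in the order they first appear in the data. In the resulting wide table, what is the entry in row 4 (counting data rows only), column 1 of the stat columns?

With rows sorted ascending by team, row 4 is team=ST7. stat columns in first-appearance order: fouls, passes, saves, corners; column 1 is fouls.
Long rows with team=ST7, stat=fouls: min(782, 832) = 782.

782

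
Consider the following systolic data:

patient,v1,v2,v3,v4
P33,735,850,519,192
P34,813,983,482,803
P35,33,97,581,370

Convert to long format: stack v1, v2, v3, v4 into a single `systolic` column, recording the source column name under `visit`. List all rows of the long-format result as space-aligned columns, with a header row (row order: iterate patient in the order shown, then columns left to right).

patient  visit  systolic
P33      v1     735     
P33      v2     850     
P33      v3     519     
P33      v4     192     
P34      v1     813     
P34      v2     983     
P34      v3     482     
P34      v4     803     
P35      v1     33      
P35      v2     97      
P35      v3     581     
P35      v4     370     

Each (patient, column) pair becomes one row: 3 × 4 = 12 rows.
For example, (P33, v1) → systolic=735.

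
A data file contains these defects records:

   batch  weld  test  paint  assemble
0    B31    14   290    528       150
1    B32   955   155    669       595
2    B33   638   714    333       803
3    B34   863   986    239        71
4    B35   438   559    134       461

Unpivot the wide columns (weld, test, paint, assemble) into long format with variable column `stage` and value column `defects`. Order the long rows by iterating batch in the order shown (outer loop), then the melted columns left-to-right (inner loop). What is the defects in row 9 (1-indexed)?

638

20 rows total (5 × 4). Row 9: index ⌊(9-1)/4⌋ = 2 into batch → B33; (9-1) mod 4 = 0 into the melted columns → weld.
So row 9 is (B33, weld, 638); defects = 638.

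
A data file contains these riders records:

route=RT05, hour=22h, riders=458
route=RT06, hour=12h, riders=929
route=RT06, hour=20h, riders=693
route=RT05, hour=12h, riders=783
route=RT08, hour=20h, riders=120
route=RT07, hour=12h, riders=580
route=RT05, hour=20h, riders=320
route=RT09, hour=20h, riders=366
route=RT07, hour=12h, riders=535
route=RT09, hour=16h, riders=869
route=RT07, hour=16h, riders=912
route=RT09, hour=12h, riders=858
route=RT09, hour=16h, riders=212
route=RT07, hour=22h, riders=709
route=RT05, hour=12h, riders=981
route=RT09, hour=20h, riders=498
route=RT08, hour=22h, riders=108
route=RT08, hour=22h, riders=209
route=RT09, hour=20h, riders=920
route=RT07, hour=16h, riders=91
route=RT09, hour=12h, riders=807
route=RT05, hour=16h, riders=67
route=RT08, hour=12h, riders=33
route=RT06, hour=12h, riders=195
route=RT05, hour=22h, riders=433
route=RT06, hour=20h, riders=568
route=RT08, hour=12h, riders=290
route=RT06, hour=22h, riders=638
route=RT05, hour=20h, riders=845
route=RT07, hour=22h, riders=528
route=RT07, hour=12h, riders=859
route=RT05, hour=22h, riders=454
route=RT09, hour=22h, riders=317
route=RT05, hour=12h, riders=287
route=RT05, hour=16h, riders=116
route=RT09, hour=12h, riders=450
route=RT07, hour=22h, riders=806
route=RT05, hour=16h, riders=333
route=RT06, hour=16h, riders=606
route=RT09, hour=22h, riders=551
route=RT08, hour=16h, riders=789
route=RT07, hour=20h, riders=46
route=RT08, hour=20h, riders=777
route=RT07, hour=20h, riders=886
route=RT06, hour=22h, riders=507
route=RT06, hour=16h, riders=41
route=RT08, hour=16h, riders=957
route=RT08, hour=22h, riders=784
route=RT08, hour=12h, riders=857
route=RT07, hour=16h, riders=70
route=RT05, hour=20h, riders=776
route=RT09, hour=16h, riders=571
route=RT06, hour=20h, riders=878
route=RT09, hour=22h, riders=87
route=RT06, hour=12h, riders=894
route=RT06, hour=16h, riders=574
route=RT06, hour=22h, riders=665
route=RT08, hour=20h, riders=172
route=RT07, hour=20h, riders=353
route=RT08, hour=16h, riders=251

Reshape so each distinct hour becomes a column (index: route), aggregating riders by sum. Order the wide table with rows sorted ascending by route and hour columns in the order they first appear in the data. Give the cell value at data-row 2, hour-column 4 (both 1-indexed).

1221

With rows sorted ascending by route, row 2 is route=RT06. hour columns in first-appearance order: 22h, 12h, 20h, 16h; column 4 is 16h.
Long rows with route=RT06, hour=16h: 606 + 41 + 574 = 1221.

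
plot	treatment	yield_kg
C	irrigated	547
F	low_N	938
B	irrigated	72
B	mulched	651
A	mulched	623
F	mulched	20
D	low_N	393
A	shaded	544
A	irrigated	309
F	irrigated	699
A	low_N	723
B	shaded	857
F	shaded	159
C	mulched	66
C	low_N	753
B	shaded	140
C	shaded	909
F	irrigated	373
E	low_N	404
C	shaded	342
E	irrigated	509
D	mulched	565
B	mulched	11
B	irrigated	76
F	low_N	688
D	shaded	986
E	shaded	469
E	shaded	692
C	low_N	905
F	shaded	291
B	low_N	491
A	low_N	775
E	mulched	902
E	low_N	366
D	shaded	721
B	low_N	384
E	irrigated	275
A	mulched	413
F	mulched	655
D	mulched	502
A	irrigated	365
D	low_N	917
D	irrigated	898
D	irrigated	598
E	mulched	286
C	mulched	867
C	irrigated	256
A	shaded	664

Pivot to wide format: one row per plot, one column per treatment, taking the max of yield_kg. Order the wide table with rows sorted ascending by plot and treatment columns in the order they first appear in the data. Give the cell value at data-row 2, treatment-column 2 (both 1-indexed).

491

With rows sorted ascending by plot, row 2 is plot=B. treatment columns in first-appearance order: irrigated, low_N, mulched, shaded; column 2 is low_N.
Long rows with plot=B, treatment=low_N: max(491, 384) = 491.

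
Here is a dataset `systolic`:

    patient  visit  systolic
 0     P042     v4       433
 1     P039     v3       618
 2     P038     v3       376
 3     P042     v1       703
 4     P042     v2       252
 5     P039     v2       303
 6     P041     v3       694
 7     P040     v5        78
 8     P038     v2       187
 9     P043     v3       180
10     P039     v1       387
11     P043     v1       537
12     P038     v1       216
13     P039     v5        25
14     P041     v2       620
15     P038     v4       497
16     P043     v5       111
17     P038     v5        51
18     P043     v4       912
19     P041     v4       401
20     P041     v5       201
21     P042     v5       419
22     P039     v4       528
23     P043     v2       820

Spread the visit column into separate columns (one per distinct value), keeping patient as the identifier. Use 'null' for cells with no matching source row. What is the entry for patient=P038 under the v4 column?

The long row with patient=P038, visit=v4 has systolic=497.

497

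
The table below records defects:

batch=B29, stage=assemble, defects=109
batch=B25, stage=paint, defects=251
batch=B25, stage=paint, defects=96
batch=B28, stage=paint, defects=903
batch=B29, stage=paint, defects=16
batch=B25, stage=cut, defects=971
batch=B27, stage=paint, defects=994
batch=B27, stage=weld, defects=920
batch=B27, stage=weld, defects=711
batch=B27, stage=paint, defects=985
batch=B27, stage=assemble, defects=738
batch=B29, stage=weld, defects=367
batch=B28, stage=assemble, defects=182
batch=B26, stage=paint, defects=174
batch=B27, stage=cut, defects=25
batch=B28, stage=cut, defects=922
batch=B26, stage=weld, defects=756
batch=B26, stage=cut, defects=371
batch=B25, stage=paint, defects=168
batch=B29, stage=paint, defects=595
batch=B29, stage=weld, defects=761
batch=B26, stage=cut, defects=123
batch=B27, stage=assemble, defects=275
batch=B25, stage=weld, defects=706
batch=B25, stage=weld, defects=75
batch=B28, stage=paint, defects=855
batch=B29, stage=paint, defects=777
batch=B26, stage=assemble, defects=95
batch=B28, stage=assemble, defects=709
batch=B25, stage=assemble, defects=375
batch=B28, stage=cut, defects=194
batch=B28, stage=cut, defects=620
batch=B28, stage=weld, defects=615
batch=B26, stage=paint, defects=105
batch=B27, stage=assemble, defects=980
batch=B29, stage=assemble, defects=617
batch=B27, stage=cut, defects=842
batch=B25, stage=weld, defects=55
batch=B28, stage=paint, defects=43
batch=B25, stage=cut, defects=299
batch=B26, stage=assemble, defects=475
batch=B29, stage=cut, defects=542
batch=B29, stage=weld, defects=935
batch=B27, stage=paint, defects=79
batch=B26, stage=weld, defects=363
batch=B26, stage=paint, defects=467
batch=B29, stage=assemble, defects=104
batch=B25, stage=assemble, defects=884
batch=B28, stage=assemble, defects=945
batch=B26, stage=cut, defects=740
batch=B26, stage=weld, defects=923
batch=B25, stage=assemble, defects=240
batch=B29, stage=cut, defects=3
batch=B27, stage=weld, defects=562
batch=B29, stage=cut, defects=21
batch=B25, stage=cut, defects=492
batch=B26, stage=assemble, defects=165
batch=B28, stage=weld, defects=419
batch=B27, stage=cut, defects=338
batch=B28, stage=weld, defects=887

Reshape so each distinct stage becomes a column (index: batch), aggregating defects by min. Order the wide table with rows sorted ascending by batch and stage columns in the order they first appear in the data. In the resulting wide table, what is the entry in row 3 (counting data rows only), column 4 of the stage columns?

With rows sorted ascending by batch, row 3 is batch=B27. stage columns in first-appearance order: assemble, paint, cut, weld; column 4 is weld.
Long rows with batch=B27, stage=weld: min(920, 711, 562) = 562.

562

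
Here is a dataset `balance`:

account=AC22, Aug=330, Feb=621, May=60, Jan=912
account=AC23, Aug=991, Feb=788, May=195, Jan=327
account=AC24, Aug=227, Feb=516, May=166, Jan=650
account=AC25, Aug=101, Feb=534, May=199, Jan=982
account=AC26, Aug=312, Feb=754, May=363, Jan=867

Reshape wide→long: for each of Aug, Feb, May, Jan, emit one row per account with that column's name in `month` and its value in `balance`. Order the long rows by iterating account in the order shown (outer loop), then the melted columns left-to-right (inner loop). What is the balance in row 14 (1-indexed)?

20 rows total (5 × 4). Row 14: index ⌊(14-1)/4⌋ = 3 into account → AC25; (14-1) mod 4 = 1 into the melted columns → Feb.
So row 14 is (AC25, Feb, 534); balance = 534.

534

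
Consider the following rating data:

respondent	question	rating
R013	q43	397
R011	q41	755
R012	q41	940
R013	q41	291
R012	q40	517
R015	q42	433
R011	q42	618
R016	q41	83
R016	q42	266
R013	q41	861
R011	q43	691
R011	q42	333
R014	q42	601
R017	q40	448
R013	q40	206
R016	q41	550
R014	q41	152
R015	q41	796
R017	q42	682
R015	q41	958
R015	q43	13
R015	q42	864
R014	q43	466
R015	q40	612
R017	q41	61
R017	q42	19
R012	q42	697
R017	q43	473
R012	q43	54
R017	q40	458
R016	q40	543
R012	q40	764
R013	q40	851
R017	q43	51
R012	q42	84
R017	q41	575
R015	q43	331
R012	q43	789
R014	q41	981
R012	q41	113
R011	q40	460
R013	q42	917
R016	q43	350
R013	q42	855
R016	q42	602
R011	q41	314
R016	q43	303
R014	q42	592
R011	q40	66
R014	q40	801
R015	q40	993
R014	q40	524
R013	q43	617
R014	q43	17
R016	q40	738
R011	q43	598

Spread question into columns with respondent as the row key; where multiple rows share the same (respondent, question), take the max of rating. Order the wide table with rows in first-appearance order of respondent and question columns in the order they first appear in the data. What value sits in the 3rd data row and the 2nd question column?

940

With rows in first-appearance order of respondent, row 3 is respondent=R012. question columns in first-appearance order: q43, q41, q40, q42; column 2 is q41.
Long rows with respondent=R012, question=q41: max(940, 113) = 940.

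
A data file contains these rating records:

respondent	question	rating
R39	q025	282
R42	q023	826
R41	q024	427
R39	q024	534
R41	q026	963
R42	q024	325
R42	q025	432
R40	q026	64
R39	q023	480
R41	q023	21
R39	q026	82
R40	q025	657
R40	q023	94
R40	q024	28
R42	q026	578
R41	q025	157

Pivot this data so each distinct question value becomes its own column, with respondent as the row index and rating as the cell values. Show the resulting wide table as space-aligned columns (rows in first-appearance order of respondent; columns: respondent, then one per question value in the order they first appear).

Columns: respondent plus the 4 distinct question values (q025, q023, q024, q026).
For example, row R39 column q025 takes rating=282 from the long row (R39, q025).

respondent  q025  q023  q024  q026
R39         282   480   534   82  
R42         432   826   325   578 
R41         157   21    427   963 
R40         657   94    28    64  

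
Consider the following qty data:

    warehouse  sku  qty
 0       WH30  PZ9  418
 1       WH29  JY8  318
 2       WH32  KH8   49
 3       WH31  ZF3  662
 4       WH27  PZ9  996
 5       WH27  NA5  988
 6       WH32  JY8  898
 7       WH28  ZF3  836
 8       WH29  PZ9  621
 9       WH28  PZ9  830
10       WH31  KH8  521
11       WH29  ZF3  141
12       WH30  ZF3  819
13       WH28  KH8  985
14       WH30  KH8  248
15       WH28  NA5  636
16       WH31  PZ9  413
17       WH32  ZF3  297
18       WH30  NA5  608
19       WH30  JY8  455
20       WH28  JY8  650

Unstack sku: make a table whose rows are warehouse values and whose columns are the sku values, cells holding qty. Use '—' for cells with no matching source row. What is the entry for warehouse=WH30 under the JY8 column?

455

The long row with warehouse=WH30, sku=JY8 has qty=455.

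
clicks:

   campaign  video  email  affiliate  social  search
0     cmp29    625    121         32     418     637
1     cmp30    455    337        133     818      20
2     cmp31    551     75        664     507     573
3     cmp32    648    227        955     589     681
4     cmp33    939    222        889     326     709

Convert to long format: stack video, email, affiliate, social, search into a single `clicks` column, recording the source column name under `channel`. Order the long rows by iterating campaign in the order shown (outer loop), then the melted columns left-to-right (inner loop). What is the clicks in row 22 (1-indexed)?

25 rows total (5 × 5). Row 22: index ⌊(22-1)/5⌋ = 4 into campaign → cmp33; (22-1) mod 5 = 1 into the melted columns → email.
So row 22 is (cmp33, email, 222); clicks = 222.

222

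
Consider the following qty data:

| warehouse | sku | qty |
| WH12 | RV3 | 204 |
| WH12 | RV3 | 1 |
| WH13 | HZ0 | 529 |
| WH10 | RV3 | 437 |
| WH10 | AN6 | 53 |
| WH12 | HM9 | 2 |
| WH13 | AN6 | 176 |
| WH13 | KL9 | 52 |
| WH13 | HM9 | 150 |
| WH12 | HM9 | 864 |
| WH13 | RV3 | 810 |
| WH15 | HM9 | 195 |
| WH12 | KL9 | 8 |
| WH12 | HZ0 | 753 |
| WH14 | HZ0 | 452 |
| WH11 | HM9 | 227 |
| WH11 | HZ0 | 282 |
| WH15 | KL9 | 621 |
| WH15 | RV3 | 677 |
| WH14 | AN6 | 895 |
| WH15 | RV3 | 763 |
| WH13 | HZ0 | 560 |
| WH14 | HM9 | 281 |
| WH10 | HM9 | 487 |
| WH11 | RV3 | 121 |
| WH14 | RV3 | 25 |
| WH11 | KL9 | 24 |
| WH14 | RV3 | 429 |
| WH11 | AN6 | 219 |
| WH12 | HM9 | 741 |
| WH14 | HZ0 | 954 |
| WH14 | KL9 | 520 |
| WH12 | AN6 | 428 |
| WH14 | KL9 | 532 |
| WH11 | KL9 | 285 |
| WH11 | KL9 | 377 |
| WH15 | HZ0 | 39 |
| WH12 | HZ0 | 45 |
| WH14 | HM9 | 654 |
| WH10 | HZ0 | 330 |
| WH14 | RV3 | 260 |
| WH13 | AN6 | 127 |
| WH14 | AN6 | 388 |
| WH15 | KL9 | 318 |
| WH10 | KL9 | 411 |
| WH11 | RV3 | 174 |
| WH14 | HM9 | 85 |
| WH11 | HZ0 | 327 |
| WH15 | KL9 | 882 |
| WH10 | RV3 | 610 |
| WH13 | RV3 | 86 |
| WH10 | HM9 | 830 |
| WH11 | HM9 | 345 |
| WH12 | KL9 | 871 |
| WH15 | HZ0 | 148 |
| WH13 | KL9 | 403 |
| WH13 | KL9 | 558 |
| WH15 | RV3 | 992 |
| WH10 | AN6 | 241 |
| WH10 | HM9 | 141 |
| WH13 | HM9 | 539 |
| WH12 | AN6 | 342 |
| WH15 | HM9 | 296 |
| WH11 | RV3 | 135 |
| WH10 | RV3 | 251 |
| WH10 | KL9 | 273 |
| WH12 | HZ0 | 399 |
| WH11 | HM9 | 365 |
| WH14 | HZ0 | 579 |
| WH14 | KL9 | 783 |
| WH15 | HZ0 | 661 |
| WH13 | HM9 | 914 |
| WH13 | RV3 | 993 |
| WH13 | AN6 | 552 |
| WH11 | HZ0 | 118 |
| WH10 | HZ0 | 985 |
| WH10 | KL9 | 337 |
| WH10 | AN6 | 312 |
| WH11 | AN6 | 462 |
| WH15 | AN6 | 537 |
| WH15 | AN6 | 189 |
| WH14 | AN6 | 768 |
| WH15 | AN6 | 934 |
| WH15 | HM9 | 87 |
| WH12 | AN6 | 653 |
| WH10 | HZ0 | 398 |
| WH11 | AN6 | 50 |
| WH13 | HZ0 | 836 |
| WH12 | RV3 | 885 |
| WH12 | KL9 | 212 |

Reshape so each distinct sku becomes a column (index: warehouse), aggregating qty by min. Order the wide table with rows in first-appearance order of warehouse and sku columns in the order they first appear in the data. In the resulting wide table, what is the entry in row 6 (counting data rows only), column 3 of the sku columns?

50

With rows in first-appearance order of warehouse, row 6 is warehouse=WH11. sku columns in first-appearance order: RV3, HZ0, AN6, HM9, KL9; column 3 is AN6.
Long rows with warehouse=WH11, sku=AN6: min(219, 462, 50) = 50.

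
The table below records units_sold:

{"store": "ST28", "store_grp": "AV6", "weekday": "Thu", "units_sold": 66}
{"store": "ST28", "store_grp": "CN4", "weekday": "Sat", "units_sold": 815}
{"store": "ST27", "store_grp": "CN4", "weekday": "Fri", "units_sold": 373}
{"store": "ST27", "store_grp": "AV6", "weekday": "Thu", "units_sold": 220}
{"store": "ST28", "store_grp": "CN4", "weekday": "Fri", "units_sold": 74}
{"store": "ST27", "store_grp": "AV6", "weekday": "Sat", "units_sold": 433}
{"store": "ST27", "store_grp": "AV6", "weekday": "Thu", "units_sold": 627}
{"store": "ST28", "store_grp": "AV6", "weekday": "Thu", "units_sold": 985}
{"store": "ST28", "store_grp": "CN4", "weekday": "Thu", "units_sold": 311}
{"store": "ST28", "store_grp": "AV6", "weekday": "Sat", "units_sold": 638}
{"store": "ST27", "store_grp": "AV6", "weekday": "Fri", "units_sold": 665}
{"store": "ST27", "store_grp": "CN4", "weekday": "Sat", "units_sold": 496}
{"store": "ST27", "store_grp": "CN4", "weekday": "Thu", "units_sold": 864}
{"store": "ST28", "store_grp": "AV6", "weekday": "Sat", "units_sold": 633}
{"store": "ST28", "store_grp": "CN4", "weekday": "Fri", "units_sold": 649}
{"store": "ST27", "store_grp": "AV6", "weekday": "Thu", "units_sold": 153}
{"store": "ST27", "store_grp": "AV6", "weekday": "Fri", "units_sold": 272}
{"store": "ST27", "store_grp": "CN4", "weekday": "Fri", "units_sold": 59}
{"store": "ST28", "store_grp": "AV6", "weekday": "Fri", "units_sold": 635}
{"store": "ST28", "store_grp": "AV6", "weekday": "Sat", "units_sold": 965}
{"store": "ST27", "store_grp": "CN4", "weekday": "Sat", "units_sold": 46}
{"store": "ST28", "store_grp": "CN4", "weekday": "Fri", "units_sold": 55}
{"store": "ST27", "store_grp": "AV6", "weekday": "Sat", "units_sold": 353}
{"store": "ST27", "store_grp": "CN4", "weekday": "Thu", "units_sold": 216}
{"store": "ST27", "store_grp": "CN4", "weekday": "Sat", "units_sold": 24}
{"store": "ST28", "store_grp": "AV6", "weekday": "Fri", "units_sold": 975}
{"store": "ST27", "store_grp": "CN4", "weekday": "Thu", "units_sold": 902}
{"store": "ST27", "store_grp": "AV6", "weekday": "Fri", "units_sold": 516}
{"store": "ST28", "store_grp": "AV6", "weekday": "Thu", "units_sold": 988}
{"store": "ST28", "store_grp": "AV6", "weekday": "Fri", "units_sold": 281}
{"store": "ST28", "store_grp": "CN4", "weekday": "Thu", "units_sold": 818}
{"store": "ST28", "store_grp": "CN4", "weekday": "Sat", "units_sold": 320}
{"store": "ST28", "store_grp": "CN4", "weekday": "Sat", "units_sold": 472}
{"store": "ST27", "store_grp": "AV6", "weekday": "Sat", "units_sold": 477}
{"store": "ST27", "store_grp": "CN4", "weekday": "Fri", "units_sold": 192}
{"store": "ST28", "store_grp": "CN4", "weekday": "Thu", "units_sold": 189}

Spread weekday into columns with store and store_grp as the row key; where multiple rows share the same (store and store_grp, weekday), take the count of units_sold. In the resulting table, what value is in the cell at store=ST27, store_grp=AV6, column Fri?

Rows with store=ST27, store_grp=AV6 and weekday=Fri: units_sold values are 665, 272, 516.
3 rows match — count = 3.

3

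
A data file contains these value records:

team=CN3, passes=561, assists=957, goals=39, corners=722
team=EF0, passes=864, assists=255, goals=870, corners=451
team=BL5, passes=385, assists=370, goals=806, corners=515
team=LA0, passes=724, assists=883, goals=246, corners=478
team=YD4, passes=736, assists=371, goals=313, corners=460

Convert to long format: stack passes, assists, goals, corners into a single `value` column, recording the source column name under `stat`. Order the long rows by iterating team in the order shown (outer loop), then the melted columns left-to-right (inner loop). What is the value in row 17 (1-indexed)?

736

20 rows total (5 × 4). Row 17: index ⌊(17-1)/4⌋ = 4 into team → YD4; (17-1) mod 4 = 0 into the melted columns → passes.
So row 17 is (YD4, passes, 736); value = 736.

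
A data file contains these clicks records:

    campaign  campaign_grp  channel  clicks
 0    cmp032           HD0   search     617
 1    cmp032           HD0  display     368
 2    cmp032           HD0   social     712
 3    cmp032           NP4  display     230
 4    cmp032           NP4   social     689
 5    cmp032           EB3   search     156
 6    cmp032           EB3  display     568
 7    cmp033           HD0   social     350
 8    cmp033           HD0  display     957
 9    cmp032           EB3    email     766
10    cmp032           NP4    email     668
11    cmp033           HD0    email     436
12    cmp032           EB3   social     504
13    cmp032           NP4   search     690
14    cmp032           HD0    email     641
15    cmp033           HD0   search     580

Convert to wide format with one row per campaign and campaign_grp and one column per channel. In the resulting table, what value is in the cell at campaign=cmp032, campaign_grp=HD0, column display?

368

Wide layout: rows indexed by campaign and campaign_grp, columns are the 4 distinct channel values (search, display, social, email).
Cell (campaign=cmp032, campaign_grp=HD0, channel=display) draws from the long row where campaign=cmp032, campaign_grp=HD0 and channel=display, which has clicks=368.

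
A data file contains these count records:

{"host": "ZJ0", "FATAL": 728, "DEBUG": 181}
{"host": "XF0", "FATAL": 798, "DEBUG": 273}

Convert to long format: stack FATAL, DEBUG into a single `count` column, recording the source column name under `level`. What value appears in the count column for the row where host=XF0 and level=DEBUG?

273

Unpivoting turns each (host, wide-column) pair into one long row.
The wide cell at row XF0, column DEBUG holds 273, so the long row (XF0, DEBUG) has count=273.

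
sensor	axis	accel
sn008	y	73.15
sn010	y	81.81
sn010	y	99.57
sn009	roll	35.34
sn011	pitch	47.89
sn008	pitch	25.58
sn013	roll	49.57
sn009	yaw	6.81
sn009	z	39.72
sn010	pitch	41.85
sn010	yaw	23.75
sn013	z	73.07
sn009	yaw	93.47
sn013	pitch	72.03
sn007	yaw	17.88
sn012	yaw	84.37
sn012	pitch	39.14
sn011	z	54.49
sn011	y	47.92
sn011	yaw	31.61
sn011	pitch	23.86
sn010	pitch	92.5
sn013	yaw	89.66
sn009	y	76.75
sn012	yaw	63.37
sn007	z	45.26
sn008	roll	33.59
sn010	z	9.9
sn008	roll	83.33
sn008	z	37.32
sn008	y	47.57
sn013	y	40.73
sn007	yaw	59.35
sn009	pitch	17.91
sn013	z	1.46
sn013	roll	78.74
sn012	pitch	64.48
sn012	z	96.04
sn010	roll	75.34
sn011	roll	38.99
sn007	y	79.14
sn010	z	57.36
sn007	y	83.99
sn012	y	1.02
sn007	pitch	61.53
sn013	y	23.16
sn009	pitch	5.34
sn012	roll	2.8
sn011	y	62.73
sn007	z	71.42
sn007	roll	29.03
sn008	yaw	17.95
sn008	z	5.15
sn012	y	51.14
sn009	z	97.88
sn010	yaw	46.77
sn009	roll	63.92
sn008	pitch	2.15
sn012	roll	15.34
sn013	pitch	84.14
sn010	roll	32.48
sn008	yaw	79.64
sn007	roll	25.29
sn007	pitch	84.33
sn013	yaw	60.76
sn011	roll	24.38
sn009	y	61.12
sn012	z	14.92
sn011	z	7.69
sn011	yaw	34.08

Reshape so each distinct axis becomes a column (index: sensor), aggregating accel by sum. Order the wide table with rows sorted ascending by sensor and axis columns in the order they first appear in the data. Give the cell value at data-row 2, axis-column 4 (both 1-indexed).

With rows sorted ascending by sensor, row 2 is sensor=sn008. axis columns in first-appearance order: y, roll, pitch, yaw, z; column 4 is yaw.
Long rows with sensor=sn008, axis=yaw: 17.95 + 79.64 = 97.59.

97.59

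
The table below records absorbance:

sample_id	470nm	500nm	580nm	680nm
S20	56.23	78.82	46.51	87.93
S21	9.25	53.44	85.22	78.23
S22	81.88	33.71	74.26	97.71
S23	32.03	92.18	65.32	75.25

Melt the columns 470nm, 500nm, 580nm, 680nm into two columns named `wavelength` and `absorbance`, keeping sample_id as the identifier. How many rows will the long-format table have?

4 sample_id values × 4 melted columns = 16 rows.

16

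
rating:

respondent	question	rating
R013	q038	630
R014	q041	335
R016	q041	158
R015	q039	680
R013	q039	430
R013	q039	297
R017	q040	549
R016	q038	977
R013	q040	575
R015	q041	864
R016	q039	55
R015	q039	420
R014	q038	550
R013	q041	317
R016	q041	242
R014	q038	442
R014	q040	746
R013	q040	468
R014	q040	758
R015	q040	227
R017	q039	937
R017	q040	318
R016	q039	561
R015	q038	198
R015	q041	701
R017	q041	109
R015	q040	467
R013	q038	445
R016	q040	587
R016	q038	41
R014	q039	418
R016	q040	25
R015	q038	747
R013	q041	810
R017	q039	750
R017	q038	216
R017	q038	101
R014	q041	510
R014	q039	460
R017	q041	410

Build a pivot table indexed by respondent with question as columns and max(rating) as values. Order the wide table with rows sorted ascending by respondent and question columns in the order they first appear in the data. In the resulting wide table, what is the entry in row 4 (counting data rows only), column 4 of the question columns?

587

With rows sorted ascending by respondent, row 4 is respondent=R016. question columns in first-appearance order: q038, q041, q039, q040; column 4 is q040.
Long rows with respondent=R016, question=q040: max(587, 25) = 587.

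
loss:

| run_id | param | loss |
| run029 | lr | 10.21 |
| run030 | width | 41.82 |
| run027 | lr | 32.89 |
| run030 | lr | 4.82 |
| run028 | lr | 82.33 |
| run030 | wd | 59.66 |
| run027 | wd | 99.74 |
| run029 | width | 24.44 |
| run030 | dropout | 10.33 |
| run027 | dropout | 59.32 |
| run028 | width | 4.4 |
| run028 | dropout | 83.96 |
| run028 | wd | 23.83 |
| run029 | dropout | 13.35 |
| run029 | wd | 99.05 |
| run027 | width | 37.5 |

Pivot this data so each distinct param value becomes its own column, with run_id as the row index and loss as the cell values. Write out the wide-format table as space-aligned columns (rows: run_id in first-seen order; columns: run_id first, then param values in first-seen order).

run_id  lr     width  wd     dropout
run029  10.21  24.44  99.05  13.35  
run030  4.82   41.82  59.66  10.33  
run027  32.89  37.5   99.74  59.32  
run028  82.33  4.4    23.83  83.96  

Columns: run_id plus the 4 distinct param values (lr, width, wd, dropout).
For example, row run029 column lr takes loss=10.21 from the long row (run029, lr).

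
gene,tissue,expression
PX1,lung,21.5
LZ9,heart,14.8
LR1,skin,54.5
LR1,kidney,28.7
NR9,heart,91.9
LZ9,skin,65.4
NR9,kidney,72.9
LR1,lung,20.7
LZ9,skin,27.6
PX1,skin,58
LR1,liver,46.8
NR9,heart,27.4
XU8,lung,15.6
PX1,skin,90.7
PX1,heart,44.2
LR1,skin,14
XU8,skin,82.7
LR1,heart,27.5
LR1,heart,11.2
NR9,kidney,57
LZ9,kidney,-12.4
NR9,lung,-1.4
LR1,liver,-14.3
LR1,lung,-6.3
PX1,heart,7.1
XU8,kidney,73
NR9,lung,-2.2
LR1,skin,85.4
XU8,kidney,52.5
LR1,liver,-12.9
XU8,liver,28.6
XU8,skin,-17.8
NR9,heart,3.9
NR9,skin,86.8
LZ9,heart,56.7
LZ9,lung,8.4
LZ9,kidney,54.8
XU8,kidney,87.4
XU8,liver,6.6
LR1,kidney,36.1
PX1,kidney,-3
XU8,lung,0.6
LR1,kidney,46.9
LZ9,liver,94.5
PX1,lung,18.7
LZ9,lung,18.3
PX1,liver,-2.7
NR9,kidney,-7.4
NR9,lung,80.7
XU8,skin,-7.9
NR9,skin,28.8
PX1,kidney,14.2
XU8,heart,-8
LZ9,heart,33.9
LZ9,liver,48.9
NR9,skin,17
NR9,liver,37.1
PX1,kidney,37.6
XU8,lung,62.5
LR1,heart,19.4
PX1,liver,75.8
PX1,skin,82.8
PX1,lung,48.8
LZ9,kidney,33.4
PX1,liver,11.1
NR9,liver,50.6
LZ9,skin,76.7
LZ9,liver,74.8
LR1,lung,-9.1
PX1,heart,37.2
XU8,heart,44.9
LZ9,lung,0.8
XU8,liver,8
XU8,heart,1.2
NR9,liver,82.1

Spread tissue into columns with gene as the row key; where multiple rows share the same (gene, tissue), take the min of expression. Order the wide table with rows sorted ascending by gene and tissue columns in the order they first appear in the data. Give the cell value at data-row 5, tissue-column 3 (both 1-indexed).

-17.8

With rows sorted ascending by gene, row 5 is gene=XU8. tissue columns in first-appearance order: lung, heart, skin, kidney, liver; column 3 is skin.
Long rows with gene=XU8, tissue=skin: min(82.7, -17.8, -7.9) = -17.8.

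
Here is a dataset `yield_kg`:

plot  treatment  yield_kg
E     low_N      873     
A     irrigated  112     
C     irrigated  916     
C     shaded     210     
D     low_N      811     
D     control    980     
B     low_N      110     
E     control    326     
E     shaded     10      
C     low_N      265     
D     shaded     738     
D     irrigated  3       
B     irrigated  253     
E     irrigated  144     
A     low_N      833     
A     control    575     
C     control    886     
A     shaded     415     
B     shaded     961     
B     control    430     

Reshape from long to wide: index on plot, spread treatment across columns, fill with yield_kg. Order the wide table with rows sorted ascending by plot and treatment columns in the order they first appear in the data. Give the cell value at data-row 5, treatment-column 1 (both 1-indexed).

873

With rows sorted ascending by plot, row 5 is plot=E. treatment columns in first-appearance order: low_N, irrigated, shaded, control; column 1 is low_N.
Long rows with plot=E, treatment=low_N: yield_kg = 873.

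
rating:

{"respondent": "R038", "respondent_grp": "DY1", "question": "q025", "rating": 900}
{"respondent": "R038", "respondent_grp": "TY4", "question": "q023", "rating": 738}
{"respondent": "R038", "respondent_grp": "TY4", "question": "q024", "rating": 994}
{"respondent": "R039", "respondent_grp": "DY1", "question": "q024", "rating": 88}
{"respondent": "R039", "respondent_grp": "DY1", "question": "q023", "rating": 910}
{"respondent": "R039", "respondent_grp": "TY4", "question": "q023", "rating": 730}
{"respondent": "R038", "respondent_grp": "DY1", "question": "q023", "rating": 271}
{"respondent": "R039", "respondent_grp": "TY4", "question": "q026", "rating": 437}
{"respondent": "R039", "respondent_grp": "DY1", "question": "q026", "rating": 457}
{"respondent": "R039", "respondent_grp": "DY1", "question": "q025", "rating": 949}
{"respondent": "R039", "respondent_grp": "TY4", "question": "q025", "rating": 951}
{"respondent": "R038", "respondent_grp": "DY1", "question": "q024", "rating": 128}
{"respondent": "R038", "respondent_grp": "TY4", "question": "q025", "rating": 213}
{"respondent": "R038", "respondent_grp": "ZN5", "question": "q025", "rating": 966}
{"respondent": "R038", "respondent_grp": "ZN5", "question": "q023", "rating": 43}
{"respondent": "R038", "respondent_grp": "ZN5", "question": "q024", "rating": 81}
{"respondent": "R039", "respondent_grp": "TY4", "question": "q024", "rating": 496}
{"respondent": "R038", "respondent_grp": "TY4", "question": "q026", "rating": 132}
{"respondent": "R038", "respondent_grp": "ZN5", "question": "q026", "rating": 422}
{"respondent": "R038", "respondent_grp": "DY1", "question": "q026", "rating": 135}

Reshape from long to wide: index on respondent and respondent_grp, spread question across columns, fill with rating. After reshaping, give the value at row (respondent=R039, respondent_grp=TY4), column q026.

437

Wide layout: rows indexed by respondent and respondent_grp, columns are the 4 distinct question values (q025, q023, q024, q026).
Cell (respondent=R039, respondent_grp=TY4, question=q026) draws from the long row where respondent=R039, respondent_grp=TY4 and question=q026, which has rating=437.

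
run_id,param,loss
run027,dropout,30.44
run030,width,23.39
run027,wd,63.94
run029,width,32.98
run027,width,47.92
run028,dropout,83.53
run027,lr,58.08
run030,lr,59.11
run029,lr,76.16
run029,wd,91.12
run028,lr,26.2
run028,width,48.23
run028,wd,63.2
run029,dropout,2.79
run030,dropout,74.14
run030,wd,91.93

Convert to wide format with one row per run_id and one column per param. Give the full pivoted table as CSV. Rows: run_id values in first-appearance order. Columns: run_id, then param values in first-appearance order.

Columns: run_id plus the 4 distinct param values (dropout, width, wd, lr).
For example, row run027 column dropout takes loss=30.44 from the long row (run027, dropout).

run_id,dropout,width,wd,lr
run027,30.44,47.92,63.94,58.08
run030,74.14,23.39,91.93,59.11
run029,2.79,32.98,91.12,76.16
run028,83.53,48.23,63.2,26.2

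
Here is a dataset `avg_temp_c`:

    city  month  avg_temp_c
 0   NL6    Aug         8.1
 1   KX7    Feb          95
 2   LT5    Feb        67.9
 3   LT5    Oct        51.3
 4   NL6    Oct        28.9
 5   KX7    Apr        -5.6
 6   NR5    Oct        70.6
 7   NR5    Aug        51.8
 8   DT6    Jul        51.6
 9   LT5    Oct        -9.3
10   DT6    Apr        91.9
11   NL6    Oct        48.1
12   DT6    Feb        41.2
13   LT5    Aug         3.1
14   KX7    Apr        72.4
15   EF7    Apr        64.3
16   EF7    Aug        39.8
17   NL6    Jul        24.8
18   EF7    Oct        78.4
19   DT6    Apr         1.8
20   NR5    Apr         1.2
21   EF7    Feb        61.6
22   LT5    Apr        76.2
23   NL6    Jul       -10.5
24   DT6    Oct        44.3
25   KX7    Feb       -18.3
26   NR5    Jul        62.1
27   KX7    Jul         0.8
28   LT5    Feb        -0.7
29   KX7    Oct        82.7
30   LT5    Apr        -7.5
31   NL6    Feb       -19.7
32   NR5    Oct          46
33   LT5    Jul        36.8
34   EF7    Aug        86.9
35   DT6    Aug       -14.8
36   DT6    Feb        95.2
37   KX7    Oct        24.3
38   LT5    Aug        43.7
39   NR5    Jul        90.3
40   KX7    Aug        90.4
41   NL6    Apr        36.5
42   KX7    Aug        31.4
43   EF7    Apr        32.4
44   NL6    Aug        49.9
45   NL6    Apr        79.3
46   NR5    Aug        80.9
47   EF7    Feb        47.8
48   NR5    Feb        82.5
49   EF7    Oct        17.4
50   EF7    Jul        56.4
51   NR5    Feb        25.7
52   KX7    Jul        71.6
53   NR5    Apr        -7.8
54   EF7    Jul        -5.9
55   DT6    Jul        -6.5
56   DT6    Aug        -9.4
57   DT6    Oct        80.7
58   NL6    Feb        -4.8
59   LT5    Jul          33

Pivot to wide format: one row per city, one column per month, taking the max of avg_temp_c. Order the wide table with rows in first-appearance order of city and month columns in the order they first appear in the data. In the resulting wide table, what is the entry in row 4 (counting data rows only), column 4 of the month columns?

With rows in first-appearance order of city, row 4 is city=NR5. month columns in first-appearance order: Aug, Feb, Oct, Apr, Jul; column 4 is Apr.
Long rows with city=NR5, month=Apr: max(1.2, -7.8) = 1.2.

1.2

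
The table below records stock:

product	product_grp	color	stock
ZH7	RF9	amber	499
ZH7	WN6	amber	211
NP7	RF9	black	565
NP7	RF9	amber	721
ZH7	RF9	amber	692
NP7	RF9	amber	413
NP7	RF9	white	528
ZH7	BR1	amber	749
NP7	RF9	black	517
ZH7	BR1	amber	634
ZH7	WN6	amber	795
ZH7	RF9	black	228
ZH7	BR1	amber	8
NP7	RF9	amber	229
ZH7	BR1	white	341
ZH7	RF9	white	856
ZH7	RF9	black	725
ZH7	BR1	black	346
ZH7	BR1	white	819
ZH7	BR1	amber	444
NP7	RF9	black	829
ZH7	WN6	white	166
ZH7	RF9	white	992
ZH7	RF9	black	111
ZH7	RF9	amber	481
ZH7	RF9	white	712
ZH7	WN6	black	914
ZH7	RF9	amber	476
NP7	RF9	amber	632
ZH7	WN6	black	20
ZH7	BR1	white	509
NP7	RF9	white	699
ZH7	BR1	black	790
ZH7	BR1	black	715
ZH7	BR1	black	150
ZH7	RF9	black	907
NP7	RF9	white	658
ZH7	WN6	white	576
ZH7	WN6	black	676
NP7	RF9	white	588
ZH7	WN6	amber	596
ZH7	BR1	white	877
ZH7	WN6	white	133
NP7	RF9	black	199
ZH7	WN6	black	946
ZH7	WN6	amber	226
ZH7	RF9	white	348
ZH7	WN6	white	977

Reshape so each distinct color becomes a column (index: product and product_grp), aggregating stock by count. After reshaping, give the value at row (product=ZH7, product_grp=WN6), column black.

4

Rows with product=ZH7, product_grp=WN6 and color=black: stock values are 914, 20, 676, 946.
4 rows match — count = 4.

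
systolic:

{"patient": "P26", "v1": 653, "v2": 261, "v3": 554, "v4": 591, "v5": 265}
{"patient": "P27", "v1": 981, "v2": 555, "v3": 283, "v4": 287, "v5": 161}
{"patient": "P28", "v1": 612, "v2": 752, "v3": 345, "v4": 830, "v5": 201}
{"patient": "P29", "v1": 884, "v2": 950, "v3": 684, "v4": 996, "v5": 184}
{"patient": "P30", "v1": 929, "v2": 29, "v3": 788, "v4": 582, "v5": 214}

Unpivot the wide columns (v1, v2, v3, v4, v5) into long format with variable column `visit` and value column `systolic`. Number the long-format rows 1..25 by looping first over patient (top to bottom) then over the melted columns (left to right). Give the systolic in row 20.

184

25 rows total (5 × 5). Row 20: index ⌊(20-1)/5⌋ = 3 into patient → P29; (20-1) mod 5 = 4 into the melted columns → v5.
So row 20 is (P29, v5, 184); systolic = 184.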